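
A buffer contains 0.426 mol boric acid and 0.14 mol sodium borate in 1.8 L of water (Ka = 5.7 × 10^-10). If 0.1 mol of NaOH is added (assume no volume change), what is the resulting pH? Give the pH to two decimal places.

pH = 9.11

OH- converts B(OH)3 to B(OH)4-: B(OH)3 → 0.326 mol, B(OH)4- → 0.24 mol.
pKa = −log(5.7 × 10^-10) = 9.244
pH = pKa + log([A⁻]/[HA]) = 9.244 + log(0.24/0.326) = 9.244 -0.133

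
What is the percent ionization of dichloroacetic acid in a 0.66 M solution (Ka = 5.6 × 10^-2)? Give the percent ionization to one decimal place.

25.2%

Cl2CHCOOH ⇌ Cl2CHCOO- + H+; let x = [H+] at equilibrium.
Solve x² + 0.056x − 0.037 = 0 → x = 1.66 × 10^-1 M
% ionization = x/C₀ × 100% = 1.66 × 10^-1/0.66 × 100% = 25.2%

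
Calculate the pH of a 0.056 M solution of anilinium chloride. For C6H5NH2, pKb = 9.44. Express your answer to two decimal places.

pH = 2.91

C6H5NH3+ is the conjugate acid of the weak base C6H5NH2.
Kb = 10^(−9.44) = 3.63 × 10^-10
Ka = Kw/Kb = 1.0×10^-14 / 3.63 × 10^-10 = 2.75 × 10^-5
From the ICE table, Ka = [H+]²/(0.056 − [H+]) = 2.75 × 10^-5.
Since Ka ≪ C₀, [H+] ≈ √(Ka·C₀) = 1.24 × 10^-3 M.
([H+]/C₀ = 2.2% < 5%, so the approximation holds.)
pH = −log(1.24 × 10^-3) = 2.91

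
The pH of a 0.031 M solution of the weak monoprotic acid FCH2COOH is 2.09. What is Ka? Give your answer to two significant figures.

[H+] = 10^(-2.09) = 8.13 × 10^-3 M
At equilibrium [HA] = 0.031 − 8.13 × 10^-3 = 2.29 × 10^-2 M
Ka = [H+][A-]/[HA] = (8.13 × 10^-3)² / 2.29 × 10^-2 = 2.9 × 10^-3

Ka = 2.9 × 10^-3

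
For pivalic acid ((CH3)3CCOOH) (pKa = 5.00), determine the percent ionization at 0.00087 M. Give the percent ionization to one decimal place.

10.2%

(CH3)3CCOOH ⇌ (CH3)3CCOO- + H+; let x = [H+] at equilibrium.
Ka = 10^(−5.00) = 1.00 × 10^-5
Solve x² + 1e-05x − 8.7e-09 = 0 → x = 8.84 × 10^-5 M
% ionization = x/C₀ × 100% = 8.84 × 10^-5/0.00087 × 100% = 10.2%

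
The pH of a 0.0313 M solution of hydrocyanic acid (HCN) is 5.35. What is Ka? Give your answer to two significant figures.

Ka = 6.4 × 10^-10

[H+] = 10^(-5.35) = 4.47 × 10^-6 M
At equilibrium [HA] = 0.0313 − 4.47 × 10^-6 = 3.13 × 10^-2 M
Ka = [H+][A-]/[HA] = (4.47 × 10^-6)² / 3.13 × 10^-2 = 6.4 × 10^-10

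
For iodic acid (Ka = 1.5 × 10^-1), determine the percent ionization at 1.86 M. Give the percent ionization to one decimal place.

HIO3 ⇌ IO3- + H+; let x = [H+] at equilibrium.
Solve x² + 0.15x − 0.279 = 0 → x = 4.59 × 10^-1 M
Fraction ionized = 4.59 × 10^-1 / 1.86 = 0.2468 → 24.7%

24.7%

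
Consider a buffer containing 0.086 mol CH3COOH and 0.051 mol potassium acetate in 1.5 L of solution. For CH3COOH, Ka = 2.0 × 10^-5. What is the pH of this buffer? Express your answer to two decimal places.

pKa = −log(2.0 × 10^-5) = 4.699
pH = pKa + log([A⁻]/[HA]) = 4.699 + log(0.051/0.086)
pH = 4.699 + (-0.227) = 4.47

pH = 4.47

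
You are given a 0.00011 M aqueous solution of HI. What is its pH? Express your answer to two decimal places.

HI is a strong acid and dissociates completely, so [H+] = 0.00011 M.
pH = -log(0.00011) = 3.96

pH = 3.96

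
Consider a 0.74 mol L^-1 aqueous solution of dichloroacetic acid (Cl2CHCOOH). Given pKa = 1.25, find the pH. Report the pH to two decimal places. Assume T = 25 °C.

Cl2CHCOOH ⇌ Cl2CHCOO- + H+
Ka = 10^(−1.25) = 5.62 × 10^-2
Ka = x²/(0.74 − x) = 5.62 × 10^-2
The 5% rule fails; solving x² + Ka·x − Ka·C₀ = 0 exactly:
x = [−0.0562 + √(0.0562² + 0.166)]/2 = 1.78 × 10^-1 M
pH = −log[H+] = −log(1.78 × 10^-1) = 0.75

pH = 0.75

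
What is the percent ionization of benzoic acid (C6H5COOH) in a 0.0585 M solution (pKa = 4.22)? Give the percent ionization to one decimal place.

C6H5COOH ⇌ C6H5COO- + H+; let x = [H+] at equilibrium.
Ka = 10^(−4.22) = 6.03 × 10^-5
x ≈ √(Ka·C₀) = √(6.03 × 10^-5 × 0.0585) = 1.88 × 10^-3 M
Fraction ionized = 1.88 × 10^-3 / 0.0585 = 0.0321 → 3.2%

3.2%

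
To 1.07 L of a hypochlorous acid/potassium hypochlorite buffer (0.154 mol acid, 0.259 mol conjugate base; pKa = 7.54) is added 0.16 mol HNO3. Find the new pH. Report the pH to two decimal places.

After neutralization: n(HOCl) = 0.314 mol, n(OCl-) = 0.099 mol.
pH = pKa + log(n_OCl-/n_HOCl) = 7.54 + log(0.099/0.314) = 7.54 + (-0.501)

pH = 7.04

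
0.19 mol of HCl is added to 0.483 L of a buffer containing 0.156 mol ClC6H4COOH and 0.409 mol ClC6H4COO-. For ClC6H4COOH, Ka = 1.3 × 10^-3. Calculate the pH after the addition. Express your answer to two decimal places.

pH = 2.69

After neutralization: n(ClC6H4COOH) = 0.346 mol, n(ClC6H4COO-) = 0.219 mol.
pKa = −log(1.3 × 10^-3) = 2.886
Henderson–Hasselbalch with mole ratio 0.219/0.346: pH = 2.886 + (-0.199)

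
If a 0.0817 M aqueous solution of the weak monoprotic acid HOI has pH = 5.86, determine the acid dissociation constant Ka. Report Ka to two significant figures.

Ka = 2.3 × 10^-11

[H+] = 10^(-5.86) = 1.38 × 10^-6 M
At equilibrium [HA] = 0.0817 − 1.38 × 10^-6 = 8.17 × 10^-2 M
Ka = [H+][A-]/[HA] = (1.38 × 10^-6)² / 8.17 × 10^-2 = 2.3 × 10^-11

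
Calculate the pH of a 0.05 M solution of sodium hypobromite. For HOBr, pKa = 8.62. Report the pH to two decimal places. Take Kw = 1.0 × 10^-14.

pH = 10.66

OBr- is the conjugate base of the weak acid HOBr.
Ka = 10^(−8.62) = 2.40 × 10^-9
Kb = Kw/Ka = 1.0×10^-14 / 2.40 × 10^-9 = 4.17 × 10^-6
From the ICE table, Kb = x²/(0.05 − x) = 4.17 × 10^-6.
Assume x ≪ 0.05: x ≈ √(4.17 × 10^-6 × 0.05) = 4.57 × 10^-4 M
pOH = −log(4.57 × 10^-4) = 3.34; pH = 14.00 − 3.34 = 10.66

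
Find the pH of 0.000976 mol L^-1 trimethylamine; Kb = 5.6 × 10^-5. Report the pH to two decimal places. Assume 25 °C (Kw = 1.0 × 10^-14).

(CH3)3N + H2O ⇌ (CH3)3NH+ + OH-
Kb = x²/(0.000976 − x) = 5.6 × 10^-5
x is not negligible relative to C₀; solve x² + 5.6e-05·x − 5.47e-08 = 0.
x = (−Kb + √(Kb² + 4·Kb·C₀))/2 = 2.07 × 10^-4 M
pOH = 3.68, so pH = 14.00 − pOH = 10.32

pH = 10.32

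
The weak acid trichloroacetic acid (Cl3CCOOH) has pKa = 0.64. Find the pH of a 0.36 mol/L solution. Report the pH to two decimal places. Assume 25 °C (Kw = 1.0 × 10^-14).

pH = 0.71

Cl3CCOOH ⇌ Cl3CCOO- + H+
Ka = 10^(−0.64) = 2.29 × 10^-1
Ka = [H+]²/(0.36 − [H+]) = 2.29 × 10^-1
[H+] is not negligible relative to C₀; solve [H+]² + 0.229·[H+] − 0.0824 = 0.
[H+] = [−0.229 + √(0.229² + 0.33)]/2 = 1.95 × 10^-1 M
pH = −log[H+] = −log(1.95 × 10^-1) = 0.71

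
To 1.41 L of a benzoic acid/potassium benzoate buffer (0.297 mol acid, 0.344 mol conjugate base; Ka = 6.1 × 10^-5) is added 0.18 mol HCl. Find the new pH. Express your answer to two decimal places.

pH = 3.75

After neutralization: n(C6H5COOH) = 0.477 mol, n(C6H5COO-) = 0.164 mol.
pKa = −log(6.1 × 10^-5) = 4.215
pH = pKa + log(n_C6H5COO-/n_C6H5COOH) = 4.215 + log(0.164/0.477) = 4.215 + (-0.464)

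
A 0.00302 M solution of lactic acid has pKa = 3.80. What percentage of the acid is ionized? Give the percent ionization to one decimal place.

20.4%

CH3CH(OH)COOH ⇌ CH3CH(OH)COO- + H+; let x = [H+] at equilibrium.
Ka = 10^(−3.80) = 1.58 × 10^-4
Solve x² + 0.000158x − 4.77e-07 = 0 → x = 6.16 × 10^-4 M
% ionization = x/C₀ × 100% = 6.16 × 10^-4/0.00302 × 100% = 20.4%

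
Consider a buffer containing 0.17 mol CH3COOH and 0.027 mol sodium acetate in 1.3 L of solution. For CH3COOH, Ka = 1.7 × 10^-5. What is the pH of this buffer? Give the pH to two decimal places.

pKa = −log(1.7 × 10^-5) = 4.770
Henderson–Hasselbalch: pH = pKa + log([CH3COO-]/[CH3COOH]) = 4.770 + log(0.027/0.17)
pH = 4.770 + (-0.799) = 3.97

pH = 3.97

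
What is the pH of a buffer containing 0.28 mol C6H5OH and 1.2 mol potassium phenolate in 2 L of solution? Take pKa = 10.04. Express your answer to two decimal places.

Using pH = pKa + log([base]/[acid]) with [base]/[acid] = 1.2/0.28:
pH = 10.04 + (+0.632) = 10.67

pH = 10.67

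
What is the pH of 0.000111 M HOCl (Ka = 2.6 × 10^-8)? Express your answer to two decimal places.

pH = 5.77

HOCl ⇌ OCl- + H+
Ka = [H+]²/(0.000111 − [H+]) = 2.6 × 10^-8
Neglecting [H+] in the denominator: [H+] = √(2.6 × 10^-8 × 0.000111) = 1.70 × 10^-6 M
pH = −log(1.70 × 10^-6) = 5.77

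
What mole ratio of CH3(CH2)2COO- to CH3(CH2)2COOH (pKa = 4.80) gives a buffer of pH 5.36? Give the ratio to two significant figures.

pH = pKa + log(r) ⇒ log(r) = 5.36 − 4.80 = +0.56
r = [CH3(CH2)2COO-]/[CH3(CH2)2COOH] = 10^(+0.56) = 3.63

ratio = 3.6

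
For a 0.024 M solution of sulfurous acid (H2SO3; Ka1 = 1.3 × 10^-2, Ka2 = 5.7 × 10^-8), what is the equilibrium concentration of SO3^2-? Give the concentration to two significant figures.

First ionization gives [H+] ≈ [HSO3-] = 1.23 × 10^-2 M.
Second step: Ka2 = [H+][SO3^2-]/[HSO3-] ≈ [SO3^2-] (since [H+] ≈ [HSO3-]).
So [SO3^2-] ≈ Ka2.

5.7 × 10^-8 M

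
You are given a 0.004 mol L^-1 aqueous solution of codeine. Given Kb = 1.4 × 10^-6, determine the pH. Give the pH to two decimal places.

pH = 9.87

C18H21NO3 + H2O ⇌ C18H22NO3+ + OH-
Kb = x²/(0.004 − x) = 1.4 × 10^-6
Since Kb ≪ C₀, x ≈ √(Kb·C₀) = 7.48 × 10^-5 M.
(x/C₀ = 1.9% < 5%, so the approximation holds.)
pOH = −log(7.48 × 10^-5) = 4.13; pH = 14.00 − 4.13 = 9.87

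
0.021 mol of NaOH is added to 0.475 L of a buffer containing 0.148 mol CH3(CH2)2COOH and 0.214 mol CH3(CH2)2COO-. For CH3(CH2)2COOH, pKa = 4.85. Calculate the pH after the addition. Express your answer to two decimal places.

pH = 5.12

OH- converts CH3(CH2)2COOH to CH3(CH2)2COO-: CH3(CH2)2COOH → 0.127 mol, CH3(CH2)2COO- → 0.235 mol.
Henderson–Hasselbalch with mole ratio 0.235/0.127: pH = 4.85 + (+0.267)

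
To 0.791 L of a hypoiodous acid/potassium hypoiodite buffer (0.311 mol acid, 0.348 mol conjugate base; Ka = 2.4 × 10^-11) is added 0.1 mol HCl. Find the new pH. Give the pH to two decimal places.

pH = 10.40

Added H+ converts OI- to HOI: HOI → 0.411 mol, OI- → 0.248 mol.
pKa = −log(2.4 × 10^-11) = 10.620
pH = pKa + log([A⁻]/[HA]) = 10.620 + log(0.248/0.411) = 10.620 -0.219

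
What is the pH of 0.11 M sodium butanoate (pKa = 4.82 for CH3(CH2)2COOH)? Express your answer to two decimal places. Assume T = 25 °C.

CH3(CH2)2COO- is the conjugate base of the weak acid CH3(CH2)2COOH.
Ka = 10^(−4.82) = 1.51 × 10^-5
Kb = Kw/Ka = 1.0×10^-14 / 1.51 × 10^-5 = 6.62 × 10^-10
Kb = x²/(0.11 − x) = 6.62 × 10^-10
Assume x ≪ 0.11: x ≈ √(6.62 × 10^-10 × 0.11) = 8.53 × 10^-6 M
pOH = 5.07, so pH = 14.00 − pOH = 8.93

pH = 8.93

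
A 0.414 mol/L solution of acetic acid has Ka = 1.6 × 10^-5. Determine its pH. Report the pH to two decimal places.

pH = 2.59

CH3COOH ⇌ CH3COO- + H+
Ka = x²/(0.414 − x) = 1.6 × 10^-5
Neglecting x in the denominator: x = √(1.6 × 10^-5 × 0.414) = 2.57 × 10^-3 M
pH = −log[H+] = −log(2.57 × 10^-3) = 2.59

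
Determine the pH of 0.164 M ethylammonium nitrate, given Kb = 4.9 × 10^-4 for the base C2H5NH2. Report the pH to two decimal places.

pH = 5.74

C2H5NH3+ is the conjugate acid of the weak base C2H5NH2.
Ka = Kw/Kb = 1.0×10^-14 / 4.9 × 10^-4 = 2.04 × 10^-11
Ka = [H+]²/(0.164 − [H+]) = 2.04 × 10^-11
Since Ka ≪ C₀, [H+] ≈ √(Ka·C₀) = 1.83 × 10^-6 M.
([H+]/C₀ = 0.0011% < 5%, so the approximation holds.)
pH = −log(1.83 × 10^-6) = 5.74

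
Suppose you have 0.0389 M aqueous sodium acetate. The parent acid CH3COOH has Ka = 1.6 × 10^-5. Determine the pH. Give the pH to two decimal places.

CH3COO- is the conjugate base of the weak acid CH3COOH.
Kb = Kw/Ka = 1.0×10^-14 / 1.6 × 10^-5 = 6.25 × 10^-10
Kb = [OH-]²/(0.0389 − [OH-]) = 6.25 × 10^-10
Assume [OH-] ≪ 0.0389: [OH-] ≈ √(6.25 × 10^-10 × 0.0389) = 4.93 × 10^-6 M
pOH = 5.31, so pH = 14.00 − pOH = 8.69

pH = 8.69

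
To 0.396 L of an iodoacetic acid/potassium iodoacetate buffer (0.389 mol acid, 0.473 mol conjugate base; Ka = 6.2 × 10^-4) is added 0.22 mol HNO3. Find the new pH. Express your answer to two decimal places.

pH = 2.83

Added H+ converts ICH2COO- to ICH2COOH: ICH2COOH → 0.609 mol, ICH2COO- → 0.253 mol.
pKa = −log(6.2 × 10^-4) = 3.208
Henderson–Hasselbalch with mole ratio 0.253/0.609: pH = 3.208 + (-0.381)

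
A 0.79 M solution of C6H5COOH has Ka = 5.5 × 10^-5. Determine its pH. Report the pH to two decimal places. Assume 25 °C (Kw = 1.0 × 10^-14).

C6H5COOH ⇌ C6H5COO- + H+
Ka = x²/(0.79 − x) = 5.5 × 10^-5
Assume x ≪ 0.79: x ≈ √(5.5 × 10^-5 × 0.79) = 6.59 × 10^-3 M
Check: 0.83% ionized — well under 5%, approximation valid.
pH = −log(6.59 × 10^-3) = 2.18

pH = 2.18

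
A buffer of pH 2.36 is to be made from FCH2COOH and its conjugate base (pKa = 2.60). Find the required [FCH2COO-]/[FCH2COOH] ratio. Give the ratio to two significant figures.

pH = pKa + log(r) ⇒ log(r) = 2.36 − 2.60 = -0.24
r = [FCH2COO-]/[FCH2COOH] = 10^(-0.24) = 0.575

ratio = 0.58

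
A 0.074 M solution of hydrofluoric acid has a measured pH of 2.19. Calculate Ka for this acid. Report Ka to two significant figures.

Ka = 6.2 × 10^-4

[H+] = 10^(-2.19) = 6.46 × 10^-3 M
At equilibrium [HA] = 0.074 − 6.46 × 10^-3 = 6.75 × 10^-2 M
Ka = [H+][A-]/[HA] = (6.46 × 10^-3)² / 6.75 × 10^-2 = 6.2 × 10^-4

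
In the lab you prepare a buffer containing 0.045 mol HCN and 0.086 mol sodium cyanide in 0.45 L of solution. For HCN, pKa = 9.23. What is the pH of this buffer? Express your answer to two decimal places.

pH = 9.51

Using pH = pKa + log([base]/[acid]) with [base]/[acid] = 0.086/0.045:
pH = 9.23 + (+0.281) = 9.51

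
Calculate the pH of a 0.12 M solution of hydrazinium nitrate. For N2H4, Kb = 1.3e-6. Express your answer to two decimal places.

N2H5+ is the conjugate acid of the weak base N2H4.
Ka = Kw/Kb = 1.0×10^-14 / 1.3 × 10^-6 = 7.69 × 10^-9
From the ICE table, Ka = [H+]²/(0.12 − [H+]) = 7.69 × 10^-9.
Neglecting [H+] in the denominator: [H+] = √(7.69 × 10^-9 × 0.12) = 3.04 × 10^-5 M
([H+]/C₀ = 0.025% < 5%, so the approximation holds.)
pH = −log(3.04 × 10^-5) = 4.52

pH = 4.52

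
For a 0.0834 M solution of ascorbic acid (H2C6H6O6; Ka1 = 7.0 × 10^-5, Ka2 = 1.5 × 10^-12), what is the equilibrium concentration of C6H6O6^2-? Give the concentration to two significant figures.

1.5 × 10^-12 M

First ionization gives [H+] ≈ [HC6H6O6-] = 2.42 × 10^-3 M.
Second step: Ka2 = [H+][C6H6O6^2-]/[HC6H6O6-] ≈ [C6H6O6^2-] (since [H+] ≈ [HC6H6O6-]).
So [C6H6O6^2-] ≈ Ka2.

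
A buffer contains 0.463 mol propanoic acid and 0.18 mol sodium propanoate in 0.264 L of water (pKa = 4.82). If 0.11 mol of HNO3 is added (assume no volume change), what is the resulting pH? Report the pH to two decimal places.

pH = 3.91

Added H+ converts CH3CH2COO- to CH3CH2COOH: CH3CH2COOH → 0.573 mol, CH3CH2COO- → 0.07 mol.
Henderson–Hasselbalch with mole ratio 0.07/0.573: pH = 4.82 + (-0.913)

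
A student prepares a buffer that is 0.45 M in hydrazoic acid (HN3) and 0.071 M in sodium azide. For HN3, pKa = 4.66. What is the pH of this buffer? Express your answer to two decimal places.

Henderson–Hasselbalch: pH = pKa + log([N3-]/[HN3]) = 4.66 + log(0.071/0.45)
pH = 4.66 + (-0.802) = 3.86

pH = 3.86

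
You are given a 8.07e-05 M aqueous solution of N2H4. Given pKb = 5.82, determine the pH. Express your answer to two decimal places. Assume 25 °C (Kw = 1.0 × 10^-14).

pH = 9.01

N2H4 + H2O ⇌ N2H5+ + OH-
Kb = 10^(−5.82) = 1.51 × 10^-6
Let x = [OH-] at equilibrium. Kb = x²/(8.07e-05 − x).
x is not negligible relative to C₀; solve x² + 1.51e-06·x − 1.22e-10 = 0.
x = [−1.51e-06 + √(1.51e-06² + 4.87e-10)]/2 = 1.03 × 10^-5 M
pOH = −log(1.03 × 10^-5) = 4.99; pH = 14.00 − 4.99 = 9.01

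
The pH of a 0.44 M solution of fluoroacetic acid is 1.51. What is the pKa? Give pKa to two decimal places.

pKa = 2.63

[H+] = 10^(-1.51) = 3.09 × 10^-2 M
At equilibrium [HA] = 0.44 − 3.09 × 10^-2 = 4.09 × 10^-1 M
Ka = [H+][A-]/[HA] = (3.09 × 10^-2)² / 4.09 × 10^-1 = 2.33 × 10^-3
pKa = -log(2.33 × 10^-3) = 2.63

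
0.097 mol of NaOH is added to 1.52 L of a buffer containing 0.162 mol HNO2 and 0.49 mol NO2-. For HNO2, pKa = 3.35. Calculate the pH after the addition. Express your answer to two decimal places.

OH- converts HNO2 to NO2-: HNO2 → 0.065 mol, NO2- → 0.587 mol.
Henderson–Hasselbalch with mole ratio 0.587/0.065: pH = 3.35 + (+0.956)

pH = 4.31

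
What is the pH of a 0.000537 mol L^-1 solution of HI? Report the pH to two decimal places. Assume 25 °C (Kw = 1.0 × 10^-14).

pH = 3.27

HI is a strong acid and dissociates completely, so [H+] = 0.000537 M.
pH = -log(0.000537) = 3.27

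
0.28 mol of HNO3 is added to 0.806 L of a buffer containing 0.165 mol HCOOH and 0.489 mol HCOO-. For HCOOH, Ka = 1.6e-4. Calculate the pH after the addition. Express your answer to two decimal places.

After neutralization: n(HCOOH) = 0.445 mol, n(HCOO-) = 0.209 mol.
pKa = −log(1.6 × 10^-4) = 3.796
pH = pKa + log([A⁻]/[HA]) = 3.796 + log(0.209/0.445) = 3.796 -0.328

pH = 3.47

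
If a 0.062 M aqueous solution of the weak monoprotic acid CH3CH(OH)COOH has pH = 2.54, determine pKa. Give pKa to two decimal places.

pKa = 3.85

[H+] = 10^(-2.54) = 2.88 × 10^-3 M
At equilibrium [HA] = 0.062 − 2.88 × 10^-3 = 5.91 × 10^-2 M
Ka = [H+][A-]/[HA] = (2.88 × 10^-3)² / 5.91 × 10^-2 = 1.40 × 10^-4
pKa = -log(1.40 × 10^-4) = 3.85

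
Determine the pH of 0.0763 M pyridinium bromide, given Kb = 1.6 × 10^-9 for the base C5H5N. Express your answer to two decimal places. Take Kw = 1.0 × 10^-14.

C5H5NH+ is the conjugate acid of the weak base C5H5N.
Ka = Kw/Kb = 1.0×10^-14 / 1.6 × 10^-9 = 6.25 × 10^-6
From the ICE table, Ka = x²/(0.0763 − x) = 6.25 × 10^-6.
Assume x ≪ 0.0763: x ≈ √(6.25 × 10^-6 × 0.0763) = 6.91 × 10^-4 M
(x/C₀ = 0.91% < 5%, so the approximation holds.)
pH = −log(6.91 × 10^-4) = 3.16

pH = 3.16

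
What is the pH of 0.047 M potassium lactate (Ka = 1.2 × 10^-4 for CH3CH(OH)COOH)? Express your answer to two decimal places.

CH3CH(OH)COO- is the conjugate base of the weak acid CH3CH(OH)COOH.
Kb = Kw/Ka = 1.0×10^-14 / 1.2 × 10^-4 = 8.33 × 10^-11
Kb = [OH-]²/(0.047 − [OH-]) = 8.33 × 10^-11
Assume [OH-] ≪ 0.047: [OH-] ≈ √(8.33 × 10^-11 × 0.047) = 1.98 × 10^-6 M
([OH-]/C₀ = 0.0042% < 5%, so the approximation holds.)
pOH = 5.70, so pH = 14.00 − pOH = 8.30

pH = 8.30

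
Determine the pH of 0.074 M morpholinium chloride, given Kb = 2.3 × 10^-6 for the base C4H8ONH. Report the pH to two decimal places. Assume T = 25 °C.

pH = 4.75

C4H8ONH2+ is the conjugate acid of the weak base C4H8ONH.
Ka = Kw/Kb = 1.0×10^-14 / 2.3 × 10^-6 = 4.35 × 10^-9
From the ICE table, Ka = [H+]²/(0.074 − [H+]) = 4.35 × 10^-9.
Neglecting [H+] in the denominator: [H+] = √(4.35 × 10^-9 × 0.074) = 1.79 × 10^-5 M
pH = −log(1.79 × 10^-5) = 4.75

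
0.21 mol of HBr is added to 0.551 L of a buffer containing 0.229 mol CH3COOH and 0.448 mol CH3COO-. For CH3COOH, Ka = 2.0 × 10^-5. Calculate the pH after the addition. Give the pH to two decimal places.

After neutralization: n(CH3COOH) = 0.439 mol, n(CH3COO-) = 0.238 mol.
pKa = −log(2.0 × 10^-5) = 4.699
pH = pKa + log(n_CH3COO-/n_CH3COOH) = 4.699 + log(0.238/0.439) = 4.699 + (-0.266)

pH = 4.43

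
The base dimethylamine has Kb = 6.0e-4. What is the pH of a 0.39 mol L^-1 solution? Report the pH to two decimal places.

(CH3)2NH + H2O ⇌ (CH3)2NH2+ + OH-
From the ICE table, Kb = x²/(0.39 − x) = 6.0 × 10^-4.
Neglecting x in the denominator: x = √(6.0 × 10^-4 × 0.39) = 1.53 × 10^-2 M
(x/C₀ = 3.9% < 5%, so the approximation holds.)
pOH = −log(1.53 × 10^-2) = 1.82; pH = 14.00 − 1.82 = 12.18

pH = 12.18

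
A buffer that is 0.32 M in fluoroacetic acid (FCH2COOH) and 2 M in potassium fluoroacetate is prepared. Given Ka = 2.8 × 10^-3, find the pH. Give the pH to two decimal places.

pKa = −log(2.8 × 10^-3) = 2.553
Henderson–Hasselbalch: pH = pKa + log([FCH2COO-]/[FCH2COOH]) = 2.553 + log(2/0.32)
pH = 2.553 + (+0.796) = 3.35

pH = 3.35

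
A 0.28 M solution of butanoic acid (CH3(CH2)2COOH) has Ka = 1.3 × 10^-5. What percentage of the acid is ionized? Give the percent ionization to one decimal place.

CH3(CH2)2COOH ⇌ CH3(CH2)2COO- + H+; let x = [H+] at equilibrium.
x ≈ √(Ka·C₀) = √(1.3 × 10^-5 × 0.28) = 1.91 × 10^-3 M
Fraction ionized = 1.91 × 10^-3 / 0.28 = 0.0068 → 0.7%

0.7%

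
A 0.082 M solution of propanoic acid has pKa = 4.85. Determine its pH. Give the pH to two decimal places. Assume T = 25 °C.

CH3CH2COOH ⇌ CH3CH2COO- + H+
Ka = 10^(−4.85) = 1.41 × 10^-5
Let x = [H+] at equilibrium. Ka = x²/(0.082 − x).
Neglecting x in the denominator: x = √(1.41 × 10^-5 × 0.082) = 1.08 × 10^-3 M
(x/C₀ = 1.3% < 5%, so the approximation holds.)
pH = −log(1.08 × 10^-3) = 2.97

pH = 2.97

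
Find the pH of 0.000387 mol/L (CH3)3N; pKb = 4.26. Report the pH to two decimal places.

(CH3)3N + H2O ⇌ (CH3)3NH+ + OH-
Kb = 10^(−4.26) = 5.50 × 10^-5
From the ICE table, Kb = [OH-]²/(0.000387 − [OH-]) = 5.50 × 10^-5.
Here C₀/Kb ≈ 7.04, so the small-[OH-] approximation fails. Use the quadratic:
[OH-] = (−Kb + √(Kb² + 4·Kb·C₀))/2 = 1.21 × 10^-4 M
pOH = 3.92, so pH = 14.00 − pOH = 10.08

pH = 10.08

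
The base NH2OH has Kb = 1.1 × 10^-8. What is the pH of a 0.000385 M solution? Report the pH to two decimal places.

pH = 8.31

NH2OH + H2O ⇌ NH3OH+ + OH-
Let x = [OH-] at equilibrium. Kb = x²/(0.000385 − x).
Assume x ≪ 0.000385: x ≈ √(1.1 × 10^-8 × 0.000385) = 2.06 × 10^-6 M
Check: 0.53% ionized — well under 5%, approximation valid.
pOH = −log(2.06 × 10^-6) = 5.69; pH = 14.00 − 5.69 = 8.31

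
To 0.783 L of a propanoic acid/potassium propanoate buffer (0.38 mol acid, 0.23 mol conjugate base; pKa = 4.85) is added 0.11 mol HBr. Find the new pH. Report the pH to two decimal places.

Added H+ converts CH3CH2COO- to CH3CH2COOH: CH3CH2COOH → 0.49 mol, CH3CH2COO- → 0.12 mol.
pH = pKa + log([A⁻]/[HA]) = 4.85 + log(0.12/0.49) = 4.85 -0.611

pH = 4.24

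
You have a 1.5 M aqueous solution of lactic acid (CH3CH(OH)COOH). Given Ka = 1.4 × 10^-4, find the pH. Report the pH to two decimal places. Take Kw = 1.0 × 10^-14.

CH3CH(OH)COOH ⇌ CH3CH(OH)COO- + H+
Ka = [H+]²/(1.5 − [H+]) = 1.4 × 10^-4
Neglecting [H+] in the denominator: [H+] = √(1.4 × 10^-4 × 1.5) = 1.45 × 10^-2 M
Check: 0.97% ionized — well under 5%, approximation valid.
pH = −log[H+] = −log(1.45 × 10^-2) = 1.84

pH = 1.84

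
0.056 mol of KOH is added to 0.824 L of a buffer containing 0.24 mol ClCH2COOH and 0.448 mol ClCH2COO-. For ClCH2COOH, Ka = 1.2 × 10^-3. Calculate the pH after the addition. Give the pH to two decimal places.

OH- converts ClCH2COOH to ClCH2COO-: ClCH2COOH → 0.184 mol, ClCH2COO- → 0.504 mol.
pKa = −log(1.2 × 10^-3) = 2.921
pH = pKa + log([A⁻]/[HA]) = 2.921 + log(0.504/0.184) = 2.921 +0.438

pH = 3.36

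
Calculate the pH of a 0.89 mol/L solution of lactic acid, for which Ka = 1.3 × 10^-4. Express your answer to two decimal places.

pH = 1.97

CH3CH(OH)COOH ⇌ CH3CH(OH)COO- + H+
Ka = x²/(0.89 − x) = 1.3 × 10^-4
Neglecting x in the denominator: x = √(1.3 × 10^-4 × 0.89) = 1.08 × 10^-2 M
(x/C₀ = 1.2% < 5%, so the approximation holds.)
pH = −log(1.08 × 10^-2) = 1.97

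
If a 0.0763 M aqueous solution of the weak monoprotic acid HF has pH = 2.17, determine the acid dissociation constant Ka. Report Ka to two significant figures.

Ka = 6.6 × 10^-4

[H+] = 10^(-2.17) = 6.76 × 10^-3 M
At equilibrium [HA] = 0.0763 − 6.76 × 10^-3 = 6.95 × 10^-2 M
Ka = [H+][A-]/[HA] = (6.76 × 10^-3)² / 6.95 × 10^-2 = 6.6 × 10^-4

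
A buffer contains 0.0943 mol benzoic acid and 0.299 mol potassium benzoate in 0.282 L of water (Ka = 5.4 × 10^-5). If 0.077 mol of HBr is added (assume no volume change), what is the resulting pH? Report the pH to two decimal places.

pH = 4.38

After neutralization: n(C6H5COOH) = 0.171 mol, n(C6H5COO-) = 0.222 mol.
pKa = −log(5.4 × 10^-5) = 4.268
pH = pKa + log(n_C6H5COO-/n_C6H5COOH) = 4.268 + log(0.222/0.171) = 4.268 + (+0.113)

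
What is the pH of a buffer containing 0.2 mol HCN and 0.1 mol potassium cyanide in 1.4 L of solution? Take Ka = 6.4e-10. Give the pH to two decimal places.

pKa = −log(6.4 × 10^-10) = 9.194
Using pH = pKa + log([base]/[acid]) with [base]/[acid] = 0.1/0.2:
pH = 9.194 + (-0.301) = 8.89

pH = 8.89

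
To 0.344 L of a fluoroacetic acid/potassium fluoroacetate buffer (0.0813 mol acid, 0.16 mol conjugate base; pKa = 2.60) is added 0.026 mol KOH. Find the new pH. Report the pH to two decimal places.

pH = 3.13

OH- converts FCH2COOH to FCH2COO-: FCH2COOH → 0.0553 mol, FCH2COO- → 0.186 mol.
Henderson–Hasselbalch with mole ratio 0.186/0.0553: pH = 2.60 + (+0.527)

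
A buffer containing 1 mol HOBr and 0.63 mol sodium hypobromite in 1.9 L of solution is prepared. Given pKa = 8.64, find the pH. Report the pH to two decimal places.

pH = 8.44

Henderson–Hasselbalch: pH = pKa + log([OBr-]/[HOBr]) = 8.64 + log(0.63/1)
pH = 8.64 + (-0.201) = 8.44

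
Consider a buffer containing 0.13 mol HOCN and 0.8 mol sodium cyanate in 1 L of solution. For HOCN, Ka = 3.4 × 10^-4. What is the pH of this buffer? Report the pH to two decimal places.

pKa = −log(3.4 × 10^-4) = 3.469
Using pH = pKa + log([base]/[acid]) with [base]/[acid] = 0.8/0.13:
pH = 3.469 + (+0.789) = 4.26

pH = 4.26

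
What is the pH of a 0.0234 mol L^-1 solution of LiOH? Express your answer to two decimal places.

pH = 12.37

LiOH is a strong base; [OH-] = 0.0234 M.
pOH = -log(0.0234) = 1.63
pH = 14.00 - 1.63 = 12.37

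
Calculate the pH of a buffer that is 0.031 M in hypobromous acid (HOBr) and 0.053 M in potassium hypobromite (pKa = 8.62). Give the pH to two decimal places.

pH = 8.85

Using pH = pKa + log([base]/[acid]) with [base]/[acid] = 0.053/0.031:
pH = 8.62 + (+0.233) = 8.85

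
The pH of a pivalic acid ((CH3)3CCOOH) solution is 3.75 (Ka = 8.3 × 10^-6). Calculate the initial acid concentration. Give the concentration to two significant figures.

[H+] = 10^(-3.75) = 1.78 × 10^-4 M = x
Ka = x²/(C₀ − x) ⇒ C₀ = x + x²/Ka
C₀ = 1.78 × 10^-4 + (1.78 × 10^-4)²/(8.3 × 10^-6) = 4.00 × 10^-3 M

C₀ = 4.0 × 10^-3 M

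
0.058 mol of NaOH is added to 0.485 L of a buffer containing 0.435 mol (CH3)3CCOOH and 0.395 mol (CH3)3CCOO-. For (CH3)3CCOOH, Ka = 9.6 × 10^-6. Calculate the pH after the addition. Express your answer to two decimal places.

pH = 5.10

After neutralization: n((CH3)3CCOOH) = 0.377 mol, n((CH3)3CCOO-) = 0.453 mol.
pKa = −log(9.6 × 10^-6) = 5.018
pH = pKa + log([A⁻]/[HA]) = 5.018 + log(0.453/0.377) = 5.018 +0.080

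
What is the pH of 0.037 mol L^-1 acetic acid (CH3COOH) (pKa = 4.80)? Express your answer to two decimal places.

pH = 3.12

CH3COOH ⇌ CH3COO- + H+
Ka = 10^(−4.80) = 1.58 × 10^-5
From the ICE table, Ka = x²/(0.037 − x) = 1.58 × 10^-5.
Assume x ≪ 0.037: x ≈ √(1.58 × 10^-5 × 0.037) = 7.65 × 10^-4 M
Check: 2.1% ionized — well under 5%, approximation valid.
pH = −log(7.65 × 10^-4) = 3.12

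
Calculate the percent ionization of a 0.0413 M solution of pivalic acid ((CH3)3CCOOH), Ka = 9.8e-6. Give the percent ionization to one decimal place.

(CH3)3CCOOH ⇌ (CH3)3CCOO- + H+; let x = [H+] at equilibrium.
x ≈ √(Ka·C₀) = √(9.8 × 10^-6 × 0.0413) = 6.36 × 10^-4 M
Fraction ionized = 6.36 × 10^-4 / 0.0413 = 0.0154 → 1.5%

1.5%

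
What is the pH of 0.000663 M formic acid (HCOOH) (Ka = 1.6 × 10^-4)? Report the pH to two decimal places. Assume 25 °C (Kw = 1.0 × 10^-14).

pH = 3.59

HCOOH ⇌ HCOO- + H+
From the ICE table, Ka = [H+]²/(0.000663 − [H+]) = 1.6 × 10^-4.
[H+] is not negligible relative to C₀; solve [H+]² + 0.00016·[H+] − 1.06e-07 = 0.
[H+] = [−0.00016 + √(0.00016² + 4.24e-07)]/2 = 2.55 × 10^-4 M
pH = −log(2.55 × 10^-4) = 3.59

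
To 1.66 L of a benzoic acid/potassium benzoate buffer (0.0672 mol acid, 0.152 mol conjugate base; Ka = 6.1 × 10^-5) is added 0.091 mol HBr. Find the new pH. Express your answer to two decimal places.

pH = 3.80

Added H+ converts C6H5COO- to C6H5COOH: C6H5COOH → 0.158 mol, C6H5COO- → 0.061 mol.
pKa = −log(6.1 × 10^-5) = 4.215
Henderson–Hasselbalch with mole ratio 0.061/0.158: pH = 4.215 + (-0.413)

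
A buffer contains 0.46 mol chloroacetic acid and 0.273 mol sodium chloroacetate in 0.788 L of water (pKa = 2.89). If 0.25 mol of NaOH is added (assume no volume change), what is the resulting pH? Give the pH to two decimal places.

After neutralization: n(ClCH2COOH) = 0.21 mol, n(ClCH2COO-) = 0.523 mol.
pH = pKa + log([A⁻]/[HA]) = 2.89 + log(0.523/0.21) = 2.89 +0.396

pH = 3.29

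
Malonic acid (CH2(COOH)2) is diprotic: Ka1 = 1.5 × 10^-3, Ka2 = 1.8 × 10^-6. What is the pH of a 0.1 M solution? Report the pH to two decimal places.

pH = 1.94

Ka1 ≫ Ka2, so treat the first dissociation as the only significant source of H+.
Ka1 = x²/(0.1 − x) = 1.5 × 10^-3
Solving the quadratic: x = (−Ka1 + √(Ka1² + 4·Ka1·C₀))/2 = 1.15 × 10^-2 M
pH = −log(1.15 × 10^-2) = 1.94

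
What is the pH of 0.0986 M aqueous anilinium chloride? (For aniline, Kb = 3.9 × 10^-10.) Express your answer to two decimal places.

C6H5NH3+ is the conjugate acid of the weak base C6H5NH2.
Ka = Kw/Kb = 1.0×10^-14 / 3.9 × 10^-10 = 2.56 × 10^-5
From the ICE table, Ka = [H+]²/(0.0986 − [H+]) = 2.56 × 10^-5.
Assume [H+] ≪ 0.0986: [H+] ≈ √(2.56 × 10^-5 × 0.0986) = 1.59 × 10^-3 M
pH = −log(1.59 × 10^-3) = 2.80

pH = 2.80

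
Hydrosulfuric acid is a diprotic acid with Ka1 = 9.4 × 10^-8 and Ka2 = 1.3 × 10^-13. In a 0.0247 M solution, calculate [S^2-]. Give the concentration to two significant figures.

1.3 × 10^-13 M

First ionization gives [H+] ≈ [HS-] = 4.82 × 10^-5 M.
Second step: Ka2 = [H+][S^2-]/[HS-] ≈ [S^2-] (since [H+] ≈ [HS-]).
So [S^2-] ≈ Ka2.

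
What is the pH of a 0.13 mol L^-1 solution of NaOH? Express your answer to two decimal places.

NaOH is a strong base; [OH-] = 0.13 M.
pOH = -log(0.13) = 0.89
pH = 14.00 - 0.89 = 13.11

pH = 13.11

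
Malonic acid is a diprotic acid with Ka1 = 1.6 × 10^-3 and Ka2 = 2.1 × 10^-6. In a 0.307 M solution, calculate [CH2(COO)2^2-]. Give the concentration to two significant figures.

2.1 × 10^-6 M

First ionization gives [H+] ≈ [CH2(COOH)COO-] = 2.14 × 10^-2 M.
Second step: Ka2 = [H+][CH2(COO)2^2-]/[CH2(COOH)COO-] ≈ [CH2(COO)2^2-] (since [H+] ≈ [CH2(COOH)COO-]).
So [CH2(COO)2^2-] ≈ Ka2.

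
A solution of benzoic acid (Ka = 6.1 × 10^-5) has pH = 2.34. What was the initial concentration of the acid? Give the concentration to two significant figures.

[H+] = 10^(-2.34) = 4.57 × 10^-3 M = x
Ka = x²/(C₀ − x) ⇒ C₀ = x + x²/Ka
C₀ = 4.57 × 10^-3 + (4.57 × 10^-3)²/(6.1 × 10^-5) = 3.47 × 10^-1 M

C₀ = 3.5 × 10^-1 M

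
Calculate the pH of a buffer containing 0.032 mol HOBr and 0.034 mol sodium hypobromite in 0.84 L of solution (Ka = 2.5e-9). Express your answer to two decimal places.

pH = 8.63

pKa = −log(2.5 × 10^-9) = 8.602
Henderson–Hasselbalch: pH = pKa + log([OBr-]/[HOBr]) = 8.602 + log(0.034/0.032)
pH = 8.602 + (+0.026) = 8.63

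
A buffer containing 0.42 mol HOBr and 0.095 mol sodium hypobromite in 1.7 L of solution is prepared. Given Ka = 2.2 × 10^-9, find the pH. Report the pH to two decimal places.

pH = 8.01

pKa = −log(2.2 × 10^-9) = 8.658
pH = pKa + log([A⁻]/[HA]) = 8.658 + log(0.095/0.42)
pH = 8.658 + (-0.646) = 8.01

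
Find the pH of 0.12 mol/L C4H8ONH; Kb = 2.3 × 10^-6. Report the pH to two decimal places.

pH = 10.72

C4H8ONH + H2O ⇌ C4H8ONH2+ + OH-
Kb = [OH-]²/(0.12 − [OH-]) = 2.3 × 10^-6
Assume [OH-] ≪ 0.12: [OH-] ≈ √(2.3 × 10^-6 × 0.12) = 5.25 × 10^-4 M
pOH = −log(5.25 × 10^-4) = 3.28; pH = 14.00 − 3.28 = 10.72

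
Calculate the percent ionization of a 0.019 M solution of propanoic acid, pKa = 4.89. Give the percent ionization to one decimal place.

2.6%

CH3CH2COOH ⇌ CH3CH2COO- + H+; let x = [H+] at equilibrium.
Ka = 10^(−4.89) = 1.29 × 10^-5
x ≈ √(Ka·C₀) = √(1.29 × 10^-5 × 0.019) = 4.95 × 10^-4 M
% ionization = x/C₀ × 100% = 4.95 × 10^-4/0.019 × 100% = 2.6%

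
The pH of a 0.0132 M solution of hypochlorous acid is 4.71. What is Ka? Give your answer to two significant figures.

[H+] = 10^(-4.71) = 1.95 × 10^-5 M
At equilibrium [HA] = 0.0132 − 1.95 × 10^-5 = 1.32 × 10^-2 M
Ka = [H+][A-]/[HA] = (1.95 × 10^-5)² / 1.32 × 10^-2 = 2.9 × 10^-8

Ka = 2.9 × 10^-8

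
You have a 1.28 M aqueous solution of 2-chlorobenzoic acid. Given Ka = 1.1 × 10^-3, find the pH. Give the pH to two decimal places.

pH = 1.43

ClC6H4COOH ⇌ ClC6H4COO- + H+
Ka = [H+]²/(1.28 − [H+]) = 1.1 × 10^-3
Neglecting [H+] in the denominator: [H+] = √(1.1 × 10^-3 × 1.28) = 3.75 × 10^-2 M
pH = −log[H+] = −log(3.75 × 10^-2) = 1.43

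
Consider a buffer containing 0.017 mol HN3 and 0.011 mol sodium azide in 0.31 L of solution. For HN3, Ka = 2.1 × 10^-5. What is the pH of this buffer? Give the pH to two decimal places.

pKa = −log(2.1 × 10^-5) = 4.678
Using pH = pKa + log([base]/[acid]) with [base]/[acid] = 0.011/0.017:
pH = 4.678 + (-0.189) = 4.49

pH = 4.49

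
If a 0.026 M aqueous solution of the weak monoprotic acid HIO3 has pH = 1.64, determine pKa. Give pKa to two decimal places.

[H+] = 10^(-1.64) = 2.29 × 10^-2 M
At equilibrium [HA] = 0.026 − 2.29 × 10^-2 = 3.10 × 10^-3 M
Ka = [H+][A-]/[HA] = (2.29 × 10^-2)² / 3.10 × 10^-3 = 1.69 × 10^-1
pKa = -log(1.69 × 10^-1) = 0.77

pKa = 0.77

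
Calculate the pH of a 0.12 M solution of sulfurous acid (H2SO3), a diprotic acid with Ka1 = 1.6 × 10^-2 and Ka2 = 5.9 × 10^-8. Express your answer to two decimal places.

Since Ka1 ≫ Ka2, the first ionization dominates [H+].
Ka1 = x²/(0.12 − x) = 1.6 × 10^-2
Solving the quadratic: x = (−Ka1 + √(Ka1² + 4·Ka1·C₀))/2 = 3.65 × 10^-2 M
pH = −log(3.65 × 10^-2) = 1.44

pH = 1.44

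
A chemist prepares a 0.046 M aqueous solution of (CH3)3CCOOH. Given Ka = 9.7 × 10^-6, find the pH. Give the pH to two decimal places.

(CH3)3CCOOH ⇌ (CH3)3CCOO- + H+
Let x = [H+] at equilibrium. Ka = x²/(0.046 − x).
Assume x ≪ 0.046: x ≈ √(9.7 × 10^-6 × 0.046) = 6.68 × 10^-4 M
Check: 1.5% ionized — well under 5%, approximation valid.
pH = −log[H+] = −log(6.68 × 10^-4) = 3.18

pH = 3.18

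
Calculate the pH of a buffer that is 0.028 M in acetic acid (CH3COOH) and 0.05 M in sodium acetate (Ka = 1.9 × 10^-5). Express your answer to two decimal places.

pKa = −log(1.9 × 10^-5) = 4.721
pH = pKa + log([A⁻]/[HA]) = 4.721 + log(0.05/0.028)
pH = 4.721 + (+0.252) = 4.97

pH = 4.97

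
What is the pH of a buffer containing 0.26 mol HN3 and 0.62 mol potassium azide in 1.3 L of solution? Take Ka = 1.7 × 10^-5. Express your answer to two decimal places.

pH = 5.15

pKa = −log(1.7 × 10^-5) = 4.770
Henderson–Hasselbalch: pH = pKa + log([N3-]/[HN3]) = 4.770 + log(0.62/0.26)
pH = 4.770 + (+0.377) = 5.15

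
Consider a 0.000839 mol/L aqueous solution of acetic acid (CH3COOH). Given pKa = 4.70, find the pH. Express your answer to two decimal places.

pH = 3.92

CH3COOH ⇌ CH3COO- + H+
Ka = 10^(−4.70) = 2.00 × 10^-5
Ka = [H+]²/(0.000839 − [H+]) = 2.00 × 10^-5
The 5% rule fails; solving [H+]² + Ka·[H+] − Ka·C₀ = 0 exactly:
[H+] = [−2e-05 + √(2e-05² + 6.71e-08)]/2 = 1.20 × 10^-4 M
pH = −log[H+] = −log(1.20 × 10^-4) = 3.92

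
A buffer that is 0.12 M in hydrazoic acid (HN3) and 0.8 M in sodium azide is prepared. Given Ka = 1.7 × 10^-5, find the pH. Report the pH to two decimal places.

pKa = −log(1.7 × 10^-5) = 4.770
Henderson–Hasselbalch: pH = pKa + log([N3-]/[HN3]) = 4.770 + log(0.8/0.12)
pH = 4.770 + (+0.824) = 5.59

pH = 5.59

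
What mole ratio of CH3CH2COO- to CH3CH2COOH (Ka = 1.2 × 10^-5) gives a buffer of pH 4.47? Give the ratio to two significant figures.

ratio = 0.35

pKa = -log(1.2 × 10^-5) = 4.921
pH = pKa + log(r) ⇒ log(r) = 4.47 − 4.921 = -0.451
r = [CH3CH2COO-]/[CH3CH2COOH] = 10^(-0.451) = 0.354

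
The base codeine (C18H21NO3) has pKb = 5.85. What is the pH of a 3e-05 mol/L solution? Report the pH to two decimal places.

pH = 8.77

C18H21NO3 + H2O ⇌ C18H22NO3+ + OH-
Kb = 10^(−5.85) = 1.41 × 10^-6
From the ICE table, Kb = [OH-]²/(3e-05 − [OH-]) = 1.41 × 10^-6.
Here C₀/Kb ≈ 21.3, so the small-[OH-] approximation fails. Use the quadratic:
[OH-] = [−1.41e-06 + √(1.41e-06² + 1.69e-10)]/2 = 5.84 × 10^-6 M
pOH = 5.23, so pH = 14.00 − pOH = 8.77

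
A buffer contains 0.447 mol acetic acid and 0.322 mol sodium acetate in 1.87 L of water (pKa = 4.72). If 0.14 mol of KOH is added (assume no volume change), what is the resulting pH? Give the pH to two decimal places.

pH = 4.90

After neutralization: n(CH3COOH) = 0.307 mol, n(CH3COO-) = 0.462 mol.
Henderson–Hasselbalch with mole ratio 0.462/0.307: pH = 4.72 + (+0.178)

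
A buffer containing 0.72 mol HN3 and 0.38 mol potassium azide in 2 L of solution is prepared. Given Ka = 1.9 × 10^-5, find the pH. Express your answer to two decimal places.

pKa = −log(1.9 × 10^-5) = 4.721
Henderson–Hasselbalch: pH = pKa + log([N3-]/[HN3]) = 4.721 + log(0.38/0.72)
pH = 4.721 + (-0.278) = 4.44

pH = 4.44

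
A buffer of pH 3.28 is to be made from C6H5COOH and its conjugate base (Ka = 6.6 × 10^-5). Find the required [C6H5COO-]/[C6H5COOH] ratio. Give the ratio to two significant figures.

pKa = -log(6.6 × 10^-5) = 4.180
pH = pKa + log(r) ⇒ log(r) = 3.28 − 4.180 = -0.900
r = [C6H5COO-]/[C6H5COOH] = 10^(-0.900) = 0.126

ratio = 0.13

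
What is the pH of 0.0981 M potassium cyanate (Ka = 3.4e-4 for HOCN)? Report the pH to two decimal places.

OCN- is the conjugate base of the weak acid HOCN.
Kb = Kw/Ka = 1.0×10^-14 / 3.4 × 10^-4 = 2.94 × 10^-11
From the ICE table, Kb = [OH-]²/(0.0981 − [OH-]) = 2.94 × 10^-11.
Assume [OH-] ≪ 0.0981: [OH-] ≈ √(2.94 × 10^-11 × 0.0981) = 1.70 × 10^-6 M
Check: 0.0017% ionized — well under 5%, approximation valid.
pOH = −log(1.70 × 10^-6) = 5.77; pH = 14.00 − 5.77 = 8.23

pH = 8.23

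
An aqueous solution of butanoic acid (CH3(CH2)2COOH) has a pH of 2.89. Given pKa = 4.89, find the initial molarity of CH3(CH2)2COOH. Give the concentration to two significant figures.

[H+] = 10^(-2.89) = 1.29 × 10^-3 M = x
Ka = 10^(−4.89) = 1.29 × 10^-5
Ka = x²/(C₀ − x) ⇒ C₀ = x + x²/Ka
C₀ = 1.29 × 10^-3 + (1.29 × 10^-3)²/(1.29 × 10^-5) = 1.30 × 10^-1 M

C₀ = 1.3 × 10^-1 M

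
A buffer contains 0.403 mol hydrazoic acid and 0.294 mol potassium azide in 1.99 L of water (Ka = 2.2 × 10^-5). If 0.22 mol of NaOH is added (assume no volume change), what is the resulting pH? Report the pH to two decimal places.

OH- converts HN3 to N3-: HN3 → 0.183 mol, N3- → 0.514 mol.
pKa = −log(2.2 × 10^-5) = 4.658
pH = pKa + log([A⁻]/[HA]) = 4.658 + log(0.514/0.183) = 4.658 +0.449

pH = 5.11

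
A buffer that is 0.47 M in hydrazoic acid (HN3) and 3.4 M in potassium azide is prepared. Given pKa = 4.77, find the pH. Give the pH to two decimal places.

Henderson–Hasselbalch: pH = pKa + log([N3-]/[HN3]) = 4.77 + log(3.4/0.47)
pH = 4.77 + (+0.859) = 5.63

pH = 5.63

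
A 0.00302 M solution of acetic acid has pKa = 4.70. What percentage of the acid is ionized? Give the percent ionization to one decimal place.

7.8%

CH3COOH ⇌ CH3COO- + H+; let x = [H+] at equilibrium.
Ka = 10^(−4.70) = 2.00 × 10^-5
Solve x² + 2e-05x − 6.04e-08 = 0 → x = 2.36 × 10^-4 M
Fraction ionized = 2.36 × 10^-4 / 0.00302 = 0.0781 → 7.8%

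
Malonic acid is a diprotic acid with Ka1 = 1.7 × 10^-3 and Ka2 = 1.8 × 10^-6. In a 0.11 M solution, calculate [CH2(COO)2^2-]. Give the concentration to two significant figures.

First ionization gives [H+] ≈ [CH2(COOH)COO-] = 1.29 × 10^-2 M.
Second step: Ka2 = [H+][CH2(COO)2^2-]/[CH2(COOH)COO-] ≈ [CH2(COO)2^2-] (since [H+] ≈ [CH2(COOH)COO-]).
So [CH2(COO)2^2-] ≈ Ka2.

1.8 × 10^-6 M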